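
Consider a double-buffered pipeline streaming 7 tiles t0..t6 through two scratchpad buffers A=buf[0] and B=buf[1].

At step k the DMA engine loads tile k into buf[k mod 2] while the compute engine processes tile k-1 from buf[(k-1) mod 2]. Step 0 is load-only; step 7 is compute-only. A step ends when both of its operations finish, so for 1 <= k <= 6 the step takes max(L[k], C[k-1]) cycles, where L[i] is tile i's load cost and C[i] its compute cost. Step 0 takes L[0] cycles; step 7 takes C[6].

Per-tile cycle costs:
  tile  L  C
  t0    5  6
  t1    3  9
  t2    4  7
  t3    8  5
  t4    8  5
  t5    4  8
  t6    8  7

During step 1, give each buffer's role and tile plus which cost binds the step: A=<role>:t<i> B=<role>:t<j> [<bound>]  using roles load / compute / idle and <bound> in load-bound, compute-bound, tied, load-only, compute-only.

step 0: L[0]=5 → dur=5, Σ=5 | A=load:t0 B=idle [load-only]
step 1: L[1]=3 C[0]=6 → dur=6, Σ=11 | A=compute:t0 B=load:t1 [compute-bound]
step 2: L[2]=4 C[1]=9 → dur=9, Σ=20 | A=load:t2 B=compute:t1 [compute-bound]
step 3: L[3]=8 C[2]=7 → dur=8, Σ=28 | A=compute:t2 B=load:t3 [load-bound]
step 4: L[4]=8 C[3]=5 → dur=8, Σ=36 | A=load:t4 B=compute:t3 [load-bound]
step 5: L[5]=4 C[4]=5 → dur=5, Σ=41 | A=compute:t4 B=load:t5 [compute-bound]
step 6: L[6]=8 C[5]=8 → dur=8, Σ=49 | A=load:t6 B=compute:t5 [tied]
step 7: C[6]=7 → dur=7, Σ=56 | A=compute:t6 B=idle [compute-only]

step 1: A=compute:t0 B=load:t1 [compute-bound]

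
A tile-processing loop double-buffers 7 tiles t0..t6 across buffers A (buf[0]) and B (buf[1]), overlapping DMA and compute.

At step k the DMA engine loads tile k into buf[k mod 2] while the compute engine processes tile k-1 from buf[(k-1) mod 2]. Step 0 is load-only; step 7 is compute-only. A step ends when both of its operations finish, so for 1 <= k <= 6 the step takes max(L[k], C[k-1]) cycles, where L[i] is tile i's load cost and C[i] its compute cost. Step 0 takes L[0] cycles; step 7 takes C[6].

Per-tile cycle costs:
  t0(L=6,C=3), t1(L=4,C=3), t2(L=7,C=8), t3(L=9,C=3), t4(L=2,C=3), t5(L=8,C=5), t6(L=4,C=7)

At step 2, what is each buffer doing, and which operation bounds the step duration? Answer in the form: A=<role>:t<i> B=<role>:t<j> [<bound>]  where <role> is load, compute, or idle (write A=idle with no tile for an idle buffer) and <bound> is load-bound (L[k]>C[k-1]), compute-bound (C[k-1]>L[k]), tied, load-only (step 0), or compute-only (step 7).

step 2: A=load:t2 B=compute:t1 [load-bound]

k=0 load=t0/6c comp=- wait=6 total=6
k=1 load=t1/4c comp=t0/3c wait=4 total=10
k=2 load=t2/7c comp=t1/3c wait=7 total=17
k=3 load=t3/9c comp=t2/8c wait=9 total=26
k=4 load=t4/2c comp=t3/3c wait=3 total=29
k=5 load=t5/8c comp=t4/3c wait=8 total=37
k=6 load=t6/4c comp=t5/5c wait=5 total=42
k=7 load=- comp=t6/7c wait=7 total=49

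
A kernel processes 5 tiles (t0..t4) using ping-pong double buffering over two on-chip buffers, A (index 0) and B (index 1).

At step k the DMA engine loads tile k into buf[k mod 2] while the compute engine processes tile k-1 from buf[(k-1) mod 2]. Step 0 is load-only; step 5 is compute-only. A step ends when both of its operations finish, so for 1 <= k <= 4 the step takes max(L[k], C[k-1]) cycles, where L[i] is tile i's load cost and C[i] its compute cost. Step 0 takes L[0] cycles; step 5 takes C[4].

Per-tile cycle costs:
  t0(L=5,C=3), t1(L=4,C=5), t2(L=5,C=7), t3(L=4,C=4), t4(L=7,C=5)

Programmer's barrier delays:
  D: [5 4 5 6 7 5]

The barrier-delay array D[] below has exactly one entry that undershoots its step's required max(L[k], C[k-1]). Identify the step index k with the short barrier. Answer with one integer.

hazard at step 3

[0] required=L[0]=5=5 vs D=5 ok
[1] required=max(L[1]=4,C[0]=3)=4 vs D=4 ok
[2] required=max(L[2]=5,C[1]=5)=5 vs D=5 ok
[3] required=max(L[3]=4,C[2]=7)=7 vs D=6 SHORT
[4] required=max(L[4]=7,C[3]=4)=7 vs D=7 ok
[5] required=C[4]=5=5 vs D=5 ok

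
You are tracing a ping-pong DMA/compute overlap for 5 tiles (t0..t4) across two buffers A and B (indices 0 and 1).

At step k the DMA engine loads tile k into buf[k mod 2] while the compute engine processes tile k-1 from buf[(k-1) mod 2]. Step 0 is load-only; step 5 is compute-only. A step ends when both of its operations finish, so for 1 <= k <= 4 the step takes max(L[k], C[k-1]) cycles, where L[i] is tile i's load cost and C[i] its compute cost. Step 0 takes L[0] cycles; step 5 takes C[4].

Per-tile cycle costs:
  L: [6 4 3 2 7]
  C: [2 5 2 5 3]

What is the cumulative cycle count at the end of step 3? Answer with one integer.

step 0: L[0]=6 → dur=6, Σ=6 | A=load:t0 B=idle [load-only]
step 1: L[1]=4 C[0]=2 → dur=4, Σ=10 | A=compute:t0 B=load:t1 [load-bound]
step 2: L[2]=3 C[1]=5 → dur=5, Σ=15 | A=load:t2 B=compute:t1 [compute-bound]
step 3: L[3]=2 C[2]=2 → dur=2, Σ=17 | A=compute:t2 B=load:t3 [tied]
step 4: L[4]=7 C[3]=5 → dur=7, Σ=24 | A=load:t4 B=compute:t3 [load-bound]
step 5: C[4]=3 → dur=3, Σ=27 | A=compute:t4 B=idle [compute-only]

end_cycle[3] = 17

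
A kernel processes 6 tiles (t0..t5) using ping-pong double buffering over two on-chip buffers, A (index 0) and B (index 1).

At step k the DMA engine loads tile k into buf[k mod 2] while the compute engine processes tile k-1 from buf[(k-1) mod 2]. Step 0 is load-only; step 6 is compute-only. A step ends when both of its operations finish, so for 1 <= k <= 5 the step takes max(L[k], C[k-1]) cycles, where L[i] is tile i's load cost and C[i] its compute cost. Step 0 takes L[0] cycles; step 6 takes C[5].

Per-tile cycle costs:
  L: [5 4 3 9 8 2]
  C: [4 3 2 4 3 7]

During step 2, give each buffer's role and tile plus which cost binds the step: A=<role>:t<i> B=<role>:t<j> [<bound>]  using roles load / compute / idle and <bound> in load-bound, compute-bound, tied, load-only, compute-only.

step 2: A=load:t2 B=compute:t1 [tied]

step 0: L[0]=5 → dur=5, Σ=5 | A=load:t0 B=idle [load-only]
step 1: L[1]=4 C[0]=4 → dur=4, Σ=9 | A=compute:t0 B=load:t1 [tied]
step 2: L[2]=3 C[1]=3 → dur=3, Σ=12 | A=load:t2 B=compute:t1 [tied]
step 3: L[3]=9 C[2]=2 → dur=9, Σ=21 | A=compute:t2 B=load:t3 [load-bound]
step 4: L[4]=8 C[3]=4 → dur=8, Σ=29 | A=load:t4 B=compute:t3 [load-bound]
step 5: L[5]=2 C[4]=3 → dur=3, Σ=32 | A=compute:t4 B=load:t5 [compute-bound]
step 6: C[5]=7 → dur=7, Σ=39 | A=idle B=compute:t5 [compute-only]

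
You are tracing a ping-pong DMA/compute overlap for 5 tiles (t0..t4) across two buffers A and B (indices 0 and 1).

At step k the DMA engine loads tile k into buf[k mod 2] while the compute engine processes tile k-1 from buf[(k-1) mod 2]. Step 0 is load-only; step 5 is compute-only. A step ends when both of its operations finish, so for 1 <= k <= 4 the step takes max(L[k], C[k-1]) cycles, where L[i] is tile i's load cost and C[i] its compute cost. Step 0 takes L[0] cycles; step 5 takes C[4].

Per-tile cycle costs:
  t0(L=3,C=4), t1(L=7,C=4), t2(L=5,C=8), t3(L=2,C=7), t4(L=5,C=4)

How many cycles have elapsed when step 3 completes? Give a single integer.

end_cycle[3] = 23

  0. 3=3c; end=3; A:t0 B:-
  1. max(7,4)=7c; end=10; A:t0 B:t1
  2. max(5,4)=5c; end=15; A:t2 B:t1
  3. max(2,8)=8c; end=23; A:t2 B:t3
  4. max(5,7)=7c; end=30; A:t4 B:t3
  5. 4=4c; end=34; A:t4 B:t3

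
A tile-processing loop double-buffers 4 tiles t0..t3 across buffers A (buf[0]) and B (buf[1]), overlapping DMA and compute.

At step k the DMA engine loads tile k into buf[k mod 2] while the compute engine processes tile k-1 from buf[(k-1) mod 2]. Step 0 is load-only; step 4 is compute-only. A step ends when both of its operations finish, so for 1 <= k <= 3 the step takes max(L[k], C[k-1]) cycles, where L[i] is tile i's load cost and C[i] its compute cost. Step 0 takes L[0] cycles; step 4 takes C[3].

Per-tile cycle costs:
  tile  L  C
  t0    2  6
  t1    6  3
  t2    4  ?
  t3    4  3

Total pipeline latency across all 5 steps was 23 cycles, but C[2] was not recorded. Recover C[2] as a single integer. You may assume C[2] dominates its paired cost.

step 0: dur = L[0]=2 = 2
step 1: dur = max(L[1]=6, C[0]=6) = 6
step 2: dur = max(L[2]=4, C[1]=3) = 4
step 3: dur = max(L[3]=4, C[2]=?) = C[2]  (unknown; binding)
step 4: dur = C[3]=3 = 3
sum of known step durations = 15
dur[3] = total - known = 23 - 15 = 8
C[2] is the binding max in step 3, so C[2] = dur[3] = 8

C[2] = 8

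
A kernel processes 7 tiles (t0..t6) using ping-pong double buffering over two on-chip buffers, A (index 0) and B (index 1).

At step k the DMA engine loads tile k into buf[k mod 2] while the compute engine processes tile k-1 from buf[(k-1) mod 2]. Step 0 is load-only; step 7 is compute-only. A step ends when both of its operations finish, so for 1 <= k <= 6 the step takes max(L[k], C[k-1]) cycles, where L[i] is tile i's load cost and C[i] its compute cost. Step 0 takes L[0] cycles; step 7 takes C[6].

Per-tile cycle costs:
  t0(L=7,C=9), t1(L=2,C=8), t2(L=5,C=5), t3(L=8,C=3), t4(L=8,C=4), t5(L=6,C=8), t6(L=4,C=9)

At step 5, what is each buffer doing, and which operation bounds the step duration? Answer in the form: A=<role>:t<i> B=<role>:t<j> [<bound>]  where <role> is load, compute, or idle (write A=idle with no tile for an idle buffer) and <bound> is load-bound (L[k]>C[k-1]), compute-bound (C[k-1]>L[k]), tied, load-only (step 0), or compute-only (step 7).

k=0 load=t0/7c comp=- wait=7 total=7
k=1 load=t1/2c comp=t0/9c wait=9 total=16
k=2 load=t2/5c comp=t1/8c wait=8 total=24
k=3 load=t3/8c comp=t2/5c wait=8 total=32
k=4 load=t4/8c comp=t3/3c wait=8 total=40
k=5 load=t5/6c comp=t4/4c wait=6 total=46
k=6 load=t6/4c comp=t5/8c wait=8 total=54
k=7 load=- comp=t6/9c wait=9 total=63

step 5: A=compute:t4 B=load:t5 [load-bound]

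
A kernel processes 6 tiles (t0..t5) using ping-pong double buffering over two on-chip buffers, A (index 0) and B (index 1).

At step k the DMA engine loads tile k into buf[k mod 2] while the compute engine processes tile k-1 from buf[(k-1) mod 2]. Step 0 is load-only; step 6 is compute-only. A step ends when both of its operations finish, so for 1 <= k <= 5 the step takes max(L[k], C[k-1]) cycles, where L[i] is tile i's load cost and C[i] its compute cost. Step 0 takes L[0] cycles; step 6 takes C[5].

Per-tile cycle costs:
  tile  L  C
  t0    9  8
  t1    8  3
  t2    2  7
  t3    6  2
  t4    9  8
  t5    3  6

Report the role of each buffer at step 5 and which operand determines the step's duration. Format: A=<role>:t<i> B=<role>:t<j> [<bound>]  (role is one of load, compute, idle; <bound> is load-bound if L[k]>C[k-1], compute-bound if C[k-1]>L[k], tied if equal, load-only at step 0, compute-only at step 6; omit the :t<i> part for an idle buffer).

[0] DMA t0→A (9c) ∥ CU idle ⇒ 9c, clock 9
[1] DMA t1→B (8c) ∥ CU A:t0 (8c) ⇒ 8c, clock 17
[2] DMA t2→A (2c) ∥ CU B:t1 (3c) ⇒ 3c, clock 20
[3] DMA t3→B (6c) ∥ CU A:t2 (7c) ⇒ 7c, clock 27
[4] DMA t4→A (9c) ∥ CU B:t3 (2c) ⇒ 9c, clock 36
[5] DMA t5→B (3c) ∥ CU A:t4 (8c) ⇒ 8c, clock 44
[6] DMA idle ∥ CU B:t5 (6c) ⇒ 6c, clock 50

step 5: A=compute:t4 B=load:t5 [compute-bound]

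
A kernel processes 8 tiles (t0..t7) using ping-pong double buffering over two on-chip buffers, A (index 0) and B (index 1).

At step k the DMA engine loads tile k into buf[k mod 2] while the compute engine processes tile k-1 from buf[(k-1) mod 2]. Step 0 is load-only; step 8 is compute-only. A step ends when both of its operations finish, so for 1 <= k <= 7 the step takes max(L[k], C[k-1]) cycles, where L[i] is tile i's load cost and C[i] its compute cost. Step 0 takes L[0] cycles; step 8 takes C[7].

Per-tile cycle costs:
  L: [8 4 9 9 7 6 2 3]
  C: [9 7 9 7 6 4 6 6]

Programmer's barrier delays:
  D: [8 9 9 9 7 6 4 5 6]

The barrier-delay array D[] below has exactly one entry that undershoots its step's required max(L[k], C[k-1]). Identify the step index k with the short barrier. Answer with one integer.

hazard at step 7

step 0: need L[0]=8 = 8; D[0]=8 ok
step 1: need max(L[1]=4,C[0]=9) = 9; D[1]=9 ok
step 2: need max(L[2]=9,C[1]=7) = 9; D[2]=9 ok
step 3: need max(L[3]=9,C[2]=9) = 9; D[3]=9 ok
step 4: need max(L[4]=7,C[3]=7) = 7; D[4]=7 ok
step 5: need max(L[5]=6,C[4]=6) = 6; D[5]=6 ok
step 6: need max(L[6]=2,C[5]=4) = 4; D[6]=4 ok
step 7: need max(L[7]=3,C[6]=6) = 6; D[7]=5 SHORT
step 8: need C[7]=6 = 6; D[8]=6 ok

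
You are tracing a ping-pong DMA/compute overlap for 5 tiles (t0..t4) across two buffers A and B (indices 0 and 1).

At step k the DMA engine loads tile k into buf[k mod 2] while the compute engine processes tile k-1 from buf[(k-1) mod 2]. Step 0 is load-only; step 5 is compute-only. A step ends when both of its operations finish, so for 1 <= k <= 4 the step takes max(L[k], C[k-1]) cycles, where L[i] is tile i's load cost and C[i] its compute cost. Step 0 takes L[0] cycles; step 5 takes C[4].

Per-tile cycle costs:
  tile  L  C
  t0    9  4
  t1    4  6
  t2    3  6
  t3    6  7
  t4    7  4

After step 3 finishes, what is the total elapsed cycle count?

k=0 load=t0/9c comp=- wait=9 total=9
k=1 load=t1/4c comp=t0/4c wait=4 total=13
k=2 load=t2/3c comp=t1/6c wait=6 total=19
k=3 load=t3/6c comp=t2/6c wait=6 total=25
k=4 load=t4/7c comp=t3/7c wait=7 total=32
k=5 load=- comp=t4/4c wait=4 total=36

end_cycle[3] = 25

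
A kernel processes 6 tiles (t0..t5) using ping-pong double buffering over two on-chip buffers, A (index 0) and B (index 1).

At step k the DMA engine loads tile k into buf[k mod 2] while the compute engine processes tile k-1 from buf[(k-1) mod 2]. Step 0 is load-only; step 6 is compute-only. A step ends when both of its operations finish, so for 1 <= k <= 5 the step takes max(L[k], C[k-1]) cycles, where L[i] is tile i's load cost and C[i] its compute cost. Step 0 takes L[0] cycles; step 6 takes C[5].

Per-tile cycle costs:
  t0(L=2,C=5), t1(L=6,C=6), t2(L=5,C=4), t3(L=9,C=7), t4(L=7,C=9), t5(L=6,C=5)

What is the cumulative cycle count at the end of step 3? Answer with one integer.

end_cycle[3] = 23

[0] DMA t0→A (2c) ∥ CU idle ⇒ 2c, clock 2
[1] DMA t1→B (6c) ∥ CU A:t0 (5c) ⇒ 6c, clock 8
[2] DMA t2→A (5c) ∥ CU B:t1 (6c) ⇒ 6c, clock 14
[3] DMA t3→B (9c) ∥ CU A:t2 (4c) ⇒ 9c, clock 23
[4] DMA t4→A (7c) ∥ CU B:t3 (7c) ⇒ 7c, clock 30
[5] DMA t5→B (6c) ∥ CU A:t4 (9c) ⇒ 9c, clock 39
[6] DMA idle ∥ CU B:t5 (5c) ⇒ 5c, clock 44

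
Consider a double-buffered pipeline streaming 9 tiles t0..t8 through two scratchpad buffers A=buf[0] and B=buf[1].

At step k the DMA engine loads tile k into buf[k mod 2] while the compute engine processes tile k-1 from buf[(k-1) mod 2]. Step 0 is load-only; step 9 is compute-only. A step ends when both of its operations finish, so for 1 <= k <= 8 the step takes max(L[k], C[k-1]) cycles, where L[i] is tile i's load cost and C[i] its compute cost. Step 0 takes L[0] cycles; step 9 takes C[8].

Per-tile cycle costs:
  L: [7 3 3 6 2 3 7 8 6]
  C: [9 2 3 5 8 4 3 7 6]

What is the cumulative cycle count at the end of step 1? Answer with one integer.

end_cycle[1] = 16

step 0: L[0]=7 → dur=7, Σ=7 | A=load:t0 B=idle [load-only]
step 1: L[1]=3 C[0]=9 → dur=9, Σ=16 | A=compute:t0 B=load:t1 [compute-bound]
step 2: L[2]=3 C[1]=2 → dur=3, Σ=19 | A=load:t2 B=compute:t1 [load-bound]
step 3: L[3]=6 C[2]=3 → dur=6, Σ=25 | A=compute:t2 B=load:t3 [load-bound]
step 4: L[4]=2 C[3]=5 → dur=5, Σ=30 | A=load:t4 B=compute:t3 [compute-bound]
step 5: L[5]=3 C[4]=8 → dur=8, Σ=38 | A=compute:t4 B=load:t5 [compute-bound]
step 6: L[6]=7 C[5]=4 → dur=7, Σ=45 | A=load:t6 B=compute:t5 [load-bound]
step 7: L[7]=8 C[6]=3 → dur=8, Σ=53 | A=compute:t6 B=load:t7 [load-bound]
step 8: L[8]=6 C[7]=7 → dur=7, Σ=60 | A=load:t8 B=compute:t7 [compute-bound]
step 9: C[8]=6 → dur=6, Σ=66 | A=compute:t8 B=idle [compute-only]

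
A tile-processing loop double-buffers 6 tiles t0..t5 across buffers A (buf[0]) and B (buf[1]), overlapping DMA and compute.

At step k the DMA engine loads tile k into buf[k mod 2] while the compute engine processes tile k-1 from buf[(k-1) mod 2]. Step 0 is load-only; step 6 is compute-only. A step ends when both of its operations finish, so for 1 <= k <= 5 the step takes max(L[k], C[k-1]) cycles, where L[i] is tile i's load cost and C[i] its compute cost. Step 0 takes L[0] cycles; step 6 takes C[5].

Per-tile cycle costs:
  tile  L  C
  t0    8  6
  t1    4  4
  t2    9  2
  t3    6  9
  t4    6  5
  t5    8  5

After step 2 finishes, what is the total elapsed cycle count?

[0] DMA t0→A (8c) ∥ CU idle ⇒ 8c, clock 8
[1] DMA t1→B (4c) ∥ CU A:t0 (6c) ⇒ 6c, clock 14
[2] DMA t2→A (9c) ∥ CU B:t1 (4c) ⇒ 9c, clock 23
[3] DMA t3→B (6c) ∥ CU A:t2 (2c) ⇒ 6c, clock 29
[4] DMA t4→A (6c) ∥ CU B:t3 (9c) ⇒ 9c, clock 38
[5] DMA t5→B (8c) ∥ CU A:t4 (5c) ⇒ 8c, clock 46
[6] DMA idle ∥ CU B:t5 (5c) ⇒ 5c, clock 51

end_cycle[2] = 23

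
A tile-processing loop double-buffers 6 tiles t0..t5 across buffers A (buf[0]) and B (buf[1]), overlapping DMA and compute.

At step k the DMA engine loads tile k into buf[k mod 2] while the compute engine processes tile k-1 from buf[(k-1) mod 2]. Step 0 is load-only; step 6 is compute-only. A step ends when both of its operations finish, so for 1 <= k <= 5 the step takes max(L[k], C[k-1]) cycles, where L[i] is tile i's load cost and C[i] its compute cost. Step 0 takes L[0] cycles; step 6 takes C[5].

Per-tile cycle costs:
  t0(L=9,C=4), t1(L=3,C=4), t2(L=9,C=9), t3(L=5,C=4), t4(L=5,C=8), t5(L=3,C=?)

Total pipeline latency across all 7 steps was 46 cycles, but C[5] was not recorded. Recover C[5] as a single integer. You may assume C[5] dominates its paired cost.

step 0 = dur = L[0]=9 = 9
step 1 = dur = max(L[1]=3, C[0]=4) = 4
step 2 = dur = max(L[2]=9, C[1]=4) = 9
step 3 = dur = max(L[3]=5, C[2]=9) = 9
step 4 = dur = max(L[4]=5, C[3]=4) = 5
step 5 = dur = max(L[5]=3, C[4]=8) = 8
step 6 = dur = C[5]=? = C[5]  (unknown; binding)
sum of known step durations = 44
dur[6] = total - known = 46 - 44 = 2
C[5] is the binding max in step 6, so C[5] = dur[6] = 2

C[5] = 2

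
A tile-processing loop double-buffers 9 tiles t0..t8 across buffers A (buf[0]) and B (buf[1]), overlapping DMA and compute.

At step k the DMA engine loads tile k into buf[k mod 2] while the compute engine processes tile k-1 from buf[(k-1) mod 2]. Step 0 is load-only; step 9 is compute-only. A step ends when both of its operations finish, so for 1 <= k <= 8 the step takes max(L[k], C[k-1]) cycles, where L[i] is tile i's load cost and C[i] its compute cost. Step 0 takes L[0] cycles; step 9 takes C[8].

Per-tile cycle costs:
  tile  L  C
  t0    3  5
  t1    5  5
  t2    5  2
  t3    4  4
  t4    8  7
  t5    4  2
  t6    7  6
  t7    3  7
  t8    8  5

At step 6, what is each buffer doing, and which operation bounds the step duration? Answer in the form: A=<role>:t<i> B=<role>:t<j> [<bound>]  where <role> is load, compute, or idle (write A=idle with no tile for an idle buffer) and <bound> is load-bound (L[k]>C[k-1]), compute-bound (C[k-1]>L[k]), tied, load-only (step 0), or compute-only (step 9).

step 6: A=load:t6 B=compute:t5 [load-bound]

[0] DMA t0→A (3c) ∥ CU idle ⇒ 3c, clock 3
[1] DMA t1→B (5c) ∥ CU A:t0 (5c) ⇒ 5c, clock 8
[2] DMA t2→A (5c) ∥ CU B:t1 (5c) ⇒ 5c, clock 13
[3] DMA t3→B (4c) ∥ CU A:t2 (2c) ⇒ 4c, clock 17
[4] DMA t4→A (8c) ∥ CU B:t3 (4c) ⇒ 8c, clock 25
[5] DMA t5→B (4c) ∥ CU A:t4 (7c) ⇒ 7c, clock 32
[6] DMA t6→A (7c) ∥ CU B:t5 (2c) ⇒ 7c, clock 39
[7] DMA t7→B (3c) ∥ CU A:t6 (6c) ⇒ 6c, clock 45
[8] DMA t8→A (8c) ∥ CU B:t7 (7c) ⇒ 8c, clock 53
[9] DMA idle ∥ CU A:t8 (5c) ⇒ 5c, clock 58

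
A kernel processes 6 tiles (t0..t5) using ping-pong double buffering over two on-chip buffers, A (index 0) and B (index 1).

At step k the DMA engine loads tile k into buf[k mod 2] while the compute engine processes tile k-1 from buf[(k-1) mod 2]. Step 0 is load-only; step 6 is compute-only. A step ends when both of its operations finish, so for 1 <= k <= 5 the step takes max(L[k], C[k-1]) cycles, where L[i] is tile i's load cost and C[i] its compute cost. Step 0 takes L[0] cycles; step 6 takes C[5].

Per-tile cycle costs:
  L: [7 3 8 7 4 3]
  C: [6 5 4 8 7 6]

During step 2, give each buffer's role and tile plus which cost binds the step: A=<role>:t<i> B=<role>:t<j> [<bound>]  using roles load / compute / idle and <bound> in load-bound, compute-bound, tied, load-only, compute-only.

k=0 load=t0/7c comp=- wait=7 total=7
k=1 load=t1/3c comp=t0/6c wait=6 total=13
k=2 load=t2/8c comp=t1/5c wait=8 total=21
k=3 load=t3/7c comp=t2/4c wait=7 total=28
k=4 load=t4/4c comp=t3/8c wait=8 total=36
k=5 load=t5/3c comp=t4/7c wait=7 total=43
k=6 load=- comp=t5/6c wait=6 total=49

step 2: A=load:t2 B=compute:t1 [load-bound]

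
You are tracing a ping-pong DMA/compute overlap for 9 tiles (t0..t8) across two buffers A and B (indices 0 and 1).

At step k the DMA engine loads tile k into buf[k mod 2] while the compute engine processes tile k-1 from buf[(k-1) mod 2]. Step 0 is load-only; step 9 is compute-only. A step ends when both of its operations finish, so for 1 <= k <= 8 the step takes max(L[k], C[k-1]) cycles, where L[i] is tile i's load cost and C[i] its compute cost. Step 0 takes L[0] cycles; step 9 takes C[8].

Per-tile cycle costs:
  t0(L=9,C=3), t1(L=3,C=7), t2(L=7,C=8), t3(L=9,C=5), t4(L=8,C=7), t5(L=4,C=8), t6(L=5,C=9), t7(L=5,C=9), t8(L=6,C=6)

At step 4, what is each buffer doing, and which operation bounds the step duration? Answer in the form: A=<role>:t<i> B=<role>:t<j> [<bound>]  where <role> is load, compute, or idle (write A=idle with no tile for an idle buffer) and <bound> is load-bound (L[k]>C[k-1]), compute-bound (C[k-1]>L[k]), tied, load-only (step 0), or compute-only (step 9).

step 4: A=load:t4 B=compute:t3 [load-bound]

k=0 load=t0/9c comp=- wait=9 total=9
k=1 load=t1/3c comp=t0/3c wait=3 total=12
k=2 load=t2/7c comp=t1/7c wait=7 total=19
k=3 load=t3/9c comp=t2/8c wait=9 total=28
k=4 load=t4/8c comp=t3/5c wait=8 total=36
k=5 load=t5/4c comp=t4/7c wait=7 total=43
k=6 load=t6/5c comp=t5/8c wait=8 total=51
k=7 load=t7/5c comp=t6/9c wait=9 total=60
k=8 load=t8/6c comp=t7/9c wait=9 total=69
k=9 load=- comp=t8/6c wait=6 total=75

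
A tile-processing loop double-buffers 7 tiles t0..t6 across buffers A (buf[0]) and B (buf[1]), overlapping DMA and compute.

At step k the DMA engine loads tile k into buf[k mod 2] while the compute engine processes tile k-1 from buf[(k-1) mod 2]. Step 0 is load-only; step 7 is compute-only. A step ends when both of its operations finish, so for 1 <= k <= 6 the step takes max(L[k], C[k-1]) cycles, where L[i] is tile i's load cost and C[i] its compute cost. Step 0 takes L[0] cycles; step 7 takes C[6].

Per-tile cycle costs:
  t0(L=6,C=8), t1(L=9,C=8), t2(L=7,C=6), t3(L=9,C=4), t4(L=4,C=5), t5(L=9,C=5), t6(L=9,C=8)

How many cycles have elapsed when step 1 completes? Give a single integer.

end_cycle[1] = 15

step 0: L[0]=6 → dur=6, Σ=6 | A=load:t0 B=idle [load-only]
step 1: L[1]=9 C[0]=8 → dur=9, Σ=15 | A=compute:t0 B=load:t1 [load-bound]
step 2: L[2]=7 C[1]=8 → dur=8, Σ=23 | A=load:t2 B=compute:t1 [compute-bound]
step 3: L[3]=9 C[2]=6 → dur=9, Σ=32 | A=compute:t2 B=load:t3 [load-bound]
step 4: L[4]=4 C[3]=4 → dur=4, Σ=36 | A=load:t4 B=compute:t3 [tied]
step 5: L[5]=9 C[4]=5 → dur=9, Σ=45 | A=compute:t4 B=load:t5 [load-bound]
step 6: L[6]=9 C[5]=5 → dur=9, Σ=54 | A=load:t6 B=compute:t5 [load-bound]
step 7: C[6]=8 → dur=8, Σ=62 | A=compute:t6 B=idle [compute-only]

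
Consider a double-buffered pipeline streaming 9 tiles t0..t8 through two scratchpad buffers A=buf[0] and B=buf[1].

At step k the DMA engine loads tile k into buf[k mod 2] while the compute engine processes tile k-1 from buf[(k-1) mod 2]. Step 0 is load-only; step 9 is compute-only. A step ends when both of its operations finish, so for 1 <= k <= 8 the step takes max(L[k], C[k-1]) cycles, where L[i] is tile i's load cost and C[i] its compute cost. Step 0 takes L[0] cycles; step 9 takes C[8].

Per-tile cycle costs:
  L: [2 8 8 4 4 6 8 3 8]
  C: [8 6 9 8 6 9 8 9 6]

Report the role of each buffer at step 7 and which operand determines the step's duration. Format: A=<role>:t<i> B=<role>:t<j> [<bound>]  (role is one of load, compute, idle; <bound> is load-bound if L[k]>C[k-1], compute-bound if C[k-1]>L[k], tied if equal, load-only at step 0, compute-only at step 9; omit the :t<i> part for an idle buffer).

step 7: A=compute:t6 B=load:t7 [compute-bound]

k=0 load=t0/2c comp=- wait=2 total=2
k=1 load=t1/8c comp=t0/8c wait=8 total=10
k=2 load=t2/8c comp=t1/6c wait=8 total=18
k=3 load=t3/4c comp=t2/9c wait=9 total=27
k=4 load=t4/4c comp=t3/8c wait=8 total=35
k=5 load=t5/6c comp=t4/6c wait=6 total=41
k=6 load=t6/8c comp=t5/9c wait=9 total=50
k=7 load=t7/3c comp=t6/8c wait=8 total=58
k=8 load=t8/8c comp=t7/9c wait=9 total=67
k=9 load=- comp=t8/6c wait=6 total=73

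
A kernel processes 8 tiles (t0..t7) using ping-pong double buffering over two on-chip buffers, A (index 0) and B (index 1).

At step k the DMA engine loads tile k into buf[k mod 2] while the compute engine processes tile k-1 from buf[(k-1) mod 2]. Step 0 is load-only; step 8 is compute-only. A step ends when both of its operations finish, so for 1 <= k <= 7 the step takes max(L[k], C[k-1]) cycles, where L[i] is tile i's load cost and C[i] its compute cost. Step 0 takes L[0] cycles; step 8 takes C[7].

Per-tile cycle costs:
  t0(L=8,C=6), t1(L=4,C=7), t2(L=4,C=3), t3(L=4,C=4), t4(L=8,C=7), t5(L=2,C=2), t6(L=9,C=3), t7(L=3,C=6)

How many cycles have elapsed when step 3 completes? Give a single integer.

[0] DMA t0→A (8c) ∥ CU idle ⇒ 8c, clock 8
[1] DMA t1→B (4c) ∥ CU A:t0 (6c) ⇒ 6c, clock 14
[2] DMA t2→A (4c) ∥ CU B:t1 (7c) ⇒ 7c, clock 21
[3] DMA t3→B (4c) ∥ CU A:t2 (3c) ⇒ 4c, clock 25
[4] DMA t4→A (8c) ∥ CU B:t3 (4c) ⇒ 8c, clock 33
[5] DMA t5→B (2c) ∥ CU A:t4 (7c) ⇒ 7c, clock 40
[6] DMA t6→A (9c) ∥ CU B:t5 (2c) ⇒ 9c, clock 49
[7] DMA t7→B (3c) ∥ CU A:t6 (3c) ⇒ 3c, clock 52
[8] DMA idle ∥ CU B:t7 (6c) ⇒ 6c, clock 58

end_cycle[3] = 25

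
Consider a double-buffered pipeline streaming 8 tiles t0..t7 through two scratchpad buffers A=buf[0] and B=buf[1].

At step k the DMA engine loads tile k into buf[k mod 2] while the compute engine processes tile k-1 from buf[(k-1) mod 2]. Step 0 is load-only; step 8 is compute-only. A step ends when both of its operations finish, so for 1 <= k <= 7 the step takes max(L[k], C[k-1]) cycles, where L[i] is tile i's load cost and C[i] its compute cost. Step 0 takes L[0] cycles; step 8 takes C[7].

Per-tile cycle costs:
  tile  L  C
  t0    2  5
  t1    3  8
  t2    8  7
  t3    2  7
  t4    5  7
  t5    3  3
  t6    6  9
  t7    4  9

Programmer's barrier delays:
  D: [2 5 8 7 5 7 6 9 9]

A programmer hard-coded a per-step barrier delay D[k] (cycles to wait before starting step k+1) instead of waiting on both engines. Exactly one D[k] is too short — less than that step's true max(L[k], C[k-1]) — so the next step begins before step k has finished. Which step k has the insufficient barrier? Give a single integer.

hazard at step 4

k=0 barrier L[0]=2→2c, D[0]=2 ok
k=1 barrier max(L[1]=3,C[0]=5)→5c, D[1]=5 ok
k=2 barrier max(L[2]=8,C[1]=8)→8c, D[2]=8 ok
k=3 barrier max(L[3]=2,C[2]=7)→7c, D[3]=7 ok
k=4 barrier max(L[4]=5,C[3]=7)→7c, D[4]=5 SHORT
k=5 barrier max(L[5]=3,C[4]=7)→7c, D[5]=7 ok
k=6 barrier max(L[6]=6,C[5]=3)→6c, D[6]=6 ok
k=7 barrier max(L[7]=4,C[6]=9)→9c, D[7]=9 ok
k=8 barrier C[7]=9→9c, D[8]=9 ok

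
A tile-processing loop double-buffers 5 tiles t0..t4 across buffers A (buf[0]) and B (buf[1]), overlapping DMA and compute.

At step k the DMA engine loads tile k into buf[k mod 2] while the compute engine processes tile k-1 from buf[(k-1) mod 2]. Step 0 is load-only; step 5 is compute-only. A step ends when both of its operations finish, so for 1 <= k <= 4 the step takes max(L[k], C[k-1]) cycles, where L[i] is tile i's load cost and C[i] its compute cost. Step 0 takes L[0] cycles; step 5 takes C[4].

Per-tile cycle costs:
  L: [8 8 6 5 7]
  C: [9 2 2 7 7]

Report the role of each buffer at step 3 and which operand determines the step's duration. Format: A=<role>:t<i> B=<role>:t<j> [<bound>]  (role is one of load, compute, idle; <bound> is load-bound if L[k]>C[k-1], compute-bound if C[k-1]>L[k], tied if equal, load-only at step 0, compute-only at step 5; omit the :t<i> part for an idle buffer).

step 0: L[0]=8 → dur=8, Σ=8 | A=load:t0 B=idle [load-only]
step 1: L[1]=8 C[0]=9 → dur=9, Σ=17 | A=compute:t0 B=load:t1 [compute-bound]
step 2: L[2]=6 C[1]=2 → dur=6, Σ=23 | A=load:t2 B=compute:t1 [load-bound]
step 3: L[3]=5 C[2]=2 → dur=5, Σ=28 | A=compute:t2 B=load:t3 [load-bound]
step 4: L[4]=7 C[3]=7 → dur=7, Σ=35 | A=load:t4 B=compute:t3 [tied]
step 5: C[4]=7 → dur=7, Σ=42 | A=compute:t4 B=idle [compute-only]

step 3: A=compute:t2 B=load:t3 [load-bound]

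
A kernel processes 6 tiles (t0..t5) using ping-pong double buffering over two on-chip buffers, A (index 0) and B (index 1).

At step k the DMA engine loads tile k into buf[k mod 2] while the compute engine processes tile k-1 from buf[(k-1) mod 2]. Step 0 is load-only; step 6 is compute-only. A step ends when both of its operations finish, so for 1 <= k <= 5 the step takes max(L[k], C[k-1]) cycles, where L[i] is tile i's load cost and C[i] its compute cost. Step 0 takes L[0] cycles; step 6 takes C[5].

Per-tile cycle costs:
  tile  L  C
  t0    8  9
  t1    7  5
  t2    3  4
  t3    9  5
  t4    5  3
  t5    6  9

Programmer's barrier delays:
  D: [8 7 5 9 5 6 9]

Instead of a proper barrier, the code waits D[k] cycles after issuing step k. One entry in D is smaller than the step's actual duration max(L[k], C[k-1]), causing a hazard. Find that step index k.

step 0: need L[0]=8 = 8; D[0]=8 ok
step 1: need max(L[1]=7,C[0]=9) = 9; D[1]=7 SHORT
step 2: need max(L[2]=3,C[1]=5) = 5; D[2]=5 ok
step 3: need max(L[3]=9,C[2]=4) = 9; D[3]=9 ok
step 4: need max(L[4]=5,C[3]=5) = 5; D[4]=5 ok
step 5: need max(L[5]=6,C[4]=3) = 6; D[5]=6 ok
step 6: need C[5]=9 = 9; D[6]=9 ok

hazard at step 1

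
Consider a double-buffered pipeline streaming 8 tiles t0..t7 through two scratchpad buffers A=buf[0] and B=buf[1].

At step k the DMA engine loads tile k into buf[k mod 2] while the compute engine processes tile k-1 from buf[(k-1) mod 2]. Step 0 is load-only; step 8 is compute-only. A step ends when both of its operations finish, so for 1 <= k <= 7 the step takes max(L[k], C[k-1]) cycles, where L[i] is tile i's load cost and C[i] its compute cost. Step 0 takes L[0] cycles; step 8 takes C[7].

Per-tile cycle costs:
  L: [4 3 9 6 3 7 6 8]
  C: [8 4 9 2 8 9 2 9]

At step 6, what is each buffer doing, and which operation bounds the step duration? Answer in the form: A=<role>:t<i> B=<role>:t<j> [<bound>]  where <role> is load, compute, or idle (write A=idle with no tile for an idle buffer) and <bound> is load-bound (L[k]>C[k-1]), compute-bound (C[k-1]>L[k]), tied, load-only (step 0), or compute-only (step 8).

k=0 load=t0/4c comp=- wait=4 total=4
k=1 load=t1/3c comp=t0/8c wait=8 total=12
k=2 load=t2/9c comp=t1/4c wait=9 total=21
k=3 load=t3/6c comp=t2/9c wait=9 total=30
k=4 load=t4/3c comp=t3/2c wait=3 total=33
k=5 load=t5/7c comp=t4/8c wait=8 total=41
k=6 load=t6/6c comp=t5/9c wait=9 total=50
k=7 load=t7/8c comp=t6/2c wait=8 total=58
k=8 load=- comp=t7/9c wait=9 total=67

step 6: A=load:t6 B=compute:t5 [compute-bound]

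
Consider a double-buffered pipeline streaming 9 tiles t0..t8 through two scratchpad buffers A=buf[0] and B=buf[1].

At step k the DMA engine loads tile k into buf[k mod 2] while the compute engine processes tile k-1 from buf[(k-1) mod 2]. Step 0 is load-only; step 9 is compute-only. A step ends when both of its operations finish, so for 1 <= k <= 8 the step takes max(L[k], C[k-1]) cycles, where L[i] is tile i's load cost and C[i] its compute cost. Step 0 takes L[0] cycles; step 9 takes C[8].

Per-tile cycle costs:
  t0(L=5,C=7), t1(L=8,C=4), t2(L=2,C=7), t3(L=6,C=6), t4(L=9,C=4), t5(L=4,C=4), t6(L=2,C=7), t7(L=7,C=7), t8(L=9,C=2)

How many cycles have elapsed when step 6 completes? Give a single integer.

[0] DMA t0→A (5c) ∥ CU idle ⇒ 5c, clock 5
[1] DMA t1→B (8c) ∥ CU A:t0 (7c) ⇒ 8c, clock 13
[2] DMA t2→A (2c) ∥ CU B:t1 (4c) ⇒ 4c, clock 17
[3] DMA t3→B (6c) ∥ CU A:t2 (7c) ⇒ 7c, clock 24
[4] DMA t4→A (9c) ∥ CU B:t3 (6c) ⇒ 9c, clock 33
[5] DMA t5→B (4c) ∥ CU A:t4 (4c) ⇒ 4c, clock 37
[6] DMA t6→A (2c) ∥ CU B:t5 (4c) ⇒ 4c, clock 41
[7] DMA t7→B (7c) ∥ CU A:t6 (7c) ⇒ 7c, clock 48
[8] DMA t8→A (9c) ∥ CU B:t7 (7c) ⇒ 9c, clock 57
[9] DMA idle ∥ CU A:t8 (2c) ⇒ 2c, clock 59

end_cycle[6] = 41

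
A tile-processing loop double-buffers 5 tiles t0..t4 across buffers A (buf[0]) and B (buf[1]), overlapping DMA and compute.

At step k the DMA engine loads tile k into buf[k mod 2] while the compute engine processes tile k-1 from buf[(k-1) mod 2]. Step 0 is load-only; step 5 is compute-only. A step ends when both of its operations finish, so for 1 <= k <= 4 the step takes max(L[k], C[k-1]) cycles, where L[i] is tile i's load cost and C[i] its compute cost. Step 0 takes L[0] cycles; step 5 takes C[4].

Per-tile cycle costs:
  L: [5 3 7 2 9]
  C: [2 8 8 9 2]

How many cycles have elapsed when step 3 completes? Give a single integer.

k=0 load=t0/5c comp=- wait=5 total=5
k=1 load=t1/3c comp=t0/2c wait=3 total=8
k=2 load=t2/7c comp=t1/8c wait=8 total=16
k=3 load=t3/2c comp=t2/8c wait=8 total=24
k=4 load=t4/9c comp=t3/9c wait=9 total=33
k=5 load=- comp=t4/2c wait=2 total=35

end_cycle[3] = 24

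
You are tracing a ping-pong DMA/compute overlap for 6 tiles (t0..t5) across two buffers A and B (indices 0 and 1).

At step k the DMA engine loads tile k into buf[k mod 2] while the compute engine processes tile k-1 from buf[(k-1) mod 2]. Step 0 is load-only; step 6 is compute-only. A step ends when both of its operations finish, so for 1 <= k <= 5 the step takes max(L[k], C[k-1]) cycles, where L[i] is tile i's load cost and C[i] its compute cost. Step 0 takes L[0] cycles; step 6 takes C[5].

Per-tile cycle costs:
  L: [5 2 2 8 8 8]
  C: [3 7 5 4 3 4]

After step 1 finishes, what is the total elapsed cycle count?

end_cycle[1] = 8

  0. 5=5c; end=5; A:t0 B:-
  1. max(2,3)=3c; end=8; A:t0 B:t1
  2. max(2,7)=7c; end=15; A:t2 B:t1
  3. max(8,5)=8c; end=23; A:t2 B:t3
  4. max(8,4)=8c; end=31; A:t4 B:t3
  5. max(8,3)=8c; end=39; A:t4 B:t5
  6. 4=4c; end=43; A:t4 B:t5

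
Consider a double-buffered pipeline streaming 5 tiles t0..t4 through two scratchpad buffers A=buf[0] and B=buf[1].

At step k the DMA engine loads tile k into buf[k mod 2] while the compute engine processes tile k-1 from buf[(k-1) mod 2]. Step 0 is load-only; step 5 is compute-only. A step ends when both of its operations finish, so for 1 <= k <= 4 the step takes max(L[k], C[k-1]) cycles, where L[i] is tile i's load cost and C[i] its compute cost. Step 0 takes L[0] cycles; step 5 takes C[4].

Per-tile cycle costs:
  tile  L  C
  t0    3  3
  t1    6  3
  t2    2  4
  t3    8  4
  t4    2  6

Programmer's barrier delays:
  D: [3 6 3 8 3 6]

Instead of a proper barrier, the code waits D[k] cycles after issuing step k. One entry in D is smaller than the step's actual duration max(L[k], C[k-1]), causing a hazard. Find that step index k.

[0] required=L[0]=3=3 vs D=3 ok
[1] required=max(L[1]=6,C[0]=3)=6 vs D=6 ok
[2] required=max(L[2]=2,C[1]=3)=3 vs D=3 ok
[3] required=max(L[3]=8,C[2]=4)=8 vs D=8 ok
[4] required=max(L[4]=2,C[3]=4)=4 vs D=3 SHORT
[5] required=C[4]=6=6 vs D=6 ok

hazard at step 4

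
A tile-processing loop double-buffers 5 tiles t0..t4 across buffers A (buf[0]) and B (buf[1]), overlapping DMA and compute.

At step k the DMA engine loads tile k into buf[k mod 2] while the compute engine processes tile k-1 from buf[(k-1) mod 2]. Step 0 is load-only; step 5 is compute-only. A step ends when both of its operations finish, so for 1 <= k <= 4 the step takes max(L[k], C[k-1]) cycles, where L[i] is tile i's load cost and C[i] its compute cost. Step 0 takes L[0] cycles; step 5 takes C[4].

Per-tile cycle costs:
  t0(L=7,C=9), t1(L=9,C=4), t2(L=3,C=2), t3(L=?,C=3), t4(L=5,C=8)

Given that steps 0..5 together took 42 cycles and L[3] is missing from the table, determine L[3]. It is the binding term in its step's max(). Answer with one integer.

L[3] = 9

step 0: dur = L[0]=7 = 7
step 1: dur = max(L[1]=9, C[0]=9) = 9
step 2: dur = max(L[2]=3, C[1]=4) = 4
step 3: dur = max(L[3]=?, C[2]=2) = L[3]  (unknown; binding)
step 4: dur = max(L[4]=5, C[3]=3) = 5
step 5: dur = C[4]=8 = 8
sum of known step durations = 33
dur[3] = total - known = 42 - 33 = 9
L[3] is the binding max in step 3, so L[3] = dur[3] = 9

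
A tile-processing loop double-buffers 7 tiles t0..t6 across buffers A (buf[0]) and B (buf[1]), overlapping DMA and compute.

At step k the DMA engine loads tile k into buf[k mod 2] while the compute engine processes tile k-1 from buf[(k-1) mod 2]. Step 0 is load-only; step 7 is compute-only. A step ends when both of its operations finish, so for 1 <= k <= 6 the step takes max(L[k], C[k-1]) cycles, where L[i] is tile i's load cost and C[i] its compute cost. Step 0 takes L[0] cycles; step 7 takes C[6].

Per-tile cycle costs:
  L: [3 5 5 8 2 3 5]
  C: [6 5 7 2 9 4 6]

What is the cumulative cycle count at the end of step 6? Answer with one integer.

  0. 3=3c; end=3; A:t0 B:-
  1. max(5,6)=6c; end=9; A:t0 B:t1
  2. max(5,5)=5c; end=14; A:t2 B:t1
  3. max(8,7)=8c; end=22; A:t2 B:t3
  4. max(2,2)=2c; end=24; A:t4 B:t3
  5. max(3,9)=9c; end=33; A:t4 B:t5
  6. max(5,4)=5c; end=38; A:t6 B:t5
  7. 6=6c; end=44; A:t6 B:t5

end_cycle[6] = 38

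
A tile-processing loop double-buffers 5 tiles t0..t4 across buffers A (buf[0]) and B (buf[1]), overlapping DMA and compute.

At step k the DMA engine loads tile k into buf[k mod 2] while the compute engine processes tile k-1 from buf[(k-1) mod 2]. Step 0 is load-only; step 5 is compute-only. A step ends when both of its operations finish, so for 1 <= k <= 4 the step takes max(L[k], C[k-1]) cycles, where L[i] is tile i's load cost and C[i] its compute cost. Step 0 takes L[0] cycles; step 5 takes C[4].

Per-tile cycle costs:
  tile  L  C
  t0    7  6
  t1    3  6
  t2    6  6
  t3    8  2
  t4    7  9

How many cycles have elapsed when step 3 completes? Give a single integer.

k=0 load=t0/7c comp=- wait=7 total=7
k=1 load=t1/3c comp=t0/6c wait=6 total=13
k=2 load=t2/6c comp=t1/6c wait=6 total=19
k=3 load=t3/8c comp=t2/6c wait=8 total=27
k=4 load=t4/7c comp=t3/2c wait=7 total=34
k=5 load=- comp=t4/9c wait=9 total=43

end_cycle[3] = 27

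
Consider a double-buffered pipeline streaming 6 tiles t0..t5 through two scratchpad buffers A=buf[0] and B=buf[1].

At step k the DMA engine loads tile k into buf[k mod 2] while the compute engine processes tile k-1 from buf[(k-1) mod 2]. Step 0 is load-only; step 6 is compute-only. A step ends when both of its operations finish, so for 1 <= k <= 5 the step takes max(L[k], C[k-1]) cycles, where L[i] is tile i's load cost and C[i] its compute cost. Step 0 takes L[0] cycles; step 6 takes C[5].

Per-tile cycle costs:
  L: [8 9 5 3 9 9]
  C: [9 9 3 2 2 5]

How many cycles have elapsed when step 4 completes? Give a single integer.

[0] DMA t0→A (8c) ∥ CU idle ⇒ 8c, clock 8
[1] DMA t1→B (9c) ∥ CU A:t0 (9c) ⇒ 9c, clock 17
[2] DMA t2→A (5c) ∥ CU B:t1 (9c) ⇒ 9c, clock 26
[3] DMA t3→B (3c) ∥ CU A:t2 (3c) ⇒ 3c, clock 29
[4] DMA t4→A (9c) ∥ CU B:t3 (2c) ⇒ 9c, clock 38
[5] DMA t5→B (9c) ∥ CU A:t4 (2c) ⇒ 9c, clock 47
[6] DMA idle ∥ CU B:t5 (5c) ⇒ 5c, clock 52

end_cycle[4] = 38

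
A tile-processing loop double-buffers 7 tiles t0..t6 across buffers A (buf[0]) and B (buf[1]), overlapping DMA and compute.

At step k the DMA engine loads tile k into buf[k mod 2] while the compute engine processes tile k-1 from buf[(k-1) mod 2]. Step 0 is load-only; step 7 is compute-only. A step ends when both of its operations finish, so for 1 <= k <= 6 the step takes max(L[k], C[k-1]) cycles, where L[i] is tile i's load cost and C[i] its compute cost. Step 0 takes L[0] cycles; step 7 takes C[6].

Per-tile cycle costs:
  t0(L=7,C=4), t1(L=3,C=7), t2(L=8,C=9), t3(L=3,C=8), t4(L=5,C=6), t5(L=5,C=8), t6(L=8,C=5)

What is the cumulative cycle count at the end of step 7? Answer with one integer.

k=0 load=t0/7c comp=- wait=7 total=7
k=1 load=t1/3c comp=t0/4c wait=4 total=11
k=2 load=t2/8c comp=t1/7c wait=8 total=19
k=3 load=t3/3c comp=t2/9c wait=9 total=28
k=4 load=t4/5c comp=t3/8c wait=8 total=36
k=5 load=t5/5c comp=t4/6c wait=6 total=42
k=6 load=t6/8c comp=t5/8c wait=8 total=50
k=7 load=- comp=t6/5c wait=5 total=55

end_cycle[7] = 55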